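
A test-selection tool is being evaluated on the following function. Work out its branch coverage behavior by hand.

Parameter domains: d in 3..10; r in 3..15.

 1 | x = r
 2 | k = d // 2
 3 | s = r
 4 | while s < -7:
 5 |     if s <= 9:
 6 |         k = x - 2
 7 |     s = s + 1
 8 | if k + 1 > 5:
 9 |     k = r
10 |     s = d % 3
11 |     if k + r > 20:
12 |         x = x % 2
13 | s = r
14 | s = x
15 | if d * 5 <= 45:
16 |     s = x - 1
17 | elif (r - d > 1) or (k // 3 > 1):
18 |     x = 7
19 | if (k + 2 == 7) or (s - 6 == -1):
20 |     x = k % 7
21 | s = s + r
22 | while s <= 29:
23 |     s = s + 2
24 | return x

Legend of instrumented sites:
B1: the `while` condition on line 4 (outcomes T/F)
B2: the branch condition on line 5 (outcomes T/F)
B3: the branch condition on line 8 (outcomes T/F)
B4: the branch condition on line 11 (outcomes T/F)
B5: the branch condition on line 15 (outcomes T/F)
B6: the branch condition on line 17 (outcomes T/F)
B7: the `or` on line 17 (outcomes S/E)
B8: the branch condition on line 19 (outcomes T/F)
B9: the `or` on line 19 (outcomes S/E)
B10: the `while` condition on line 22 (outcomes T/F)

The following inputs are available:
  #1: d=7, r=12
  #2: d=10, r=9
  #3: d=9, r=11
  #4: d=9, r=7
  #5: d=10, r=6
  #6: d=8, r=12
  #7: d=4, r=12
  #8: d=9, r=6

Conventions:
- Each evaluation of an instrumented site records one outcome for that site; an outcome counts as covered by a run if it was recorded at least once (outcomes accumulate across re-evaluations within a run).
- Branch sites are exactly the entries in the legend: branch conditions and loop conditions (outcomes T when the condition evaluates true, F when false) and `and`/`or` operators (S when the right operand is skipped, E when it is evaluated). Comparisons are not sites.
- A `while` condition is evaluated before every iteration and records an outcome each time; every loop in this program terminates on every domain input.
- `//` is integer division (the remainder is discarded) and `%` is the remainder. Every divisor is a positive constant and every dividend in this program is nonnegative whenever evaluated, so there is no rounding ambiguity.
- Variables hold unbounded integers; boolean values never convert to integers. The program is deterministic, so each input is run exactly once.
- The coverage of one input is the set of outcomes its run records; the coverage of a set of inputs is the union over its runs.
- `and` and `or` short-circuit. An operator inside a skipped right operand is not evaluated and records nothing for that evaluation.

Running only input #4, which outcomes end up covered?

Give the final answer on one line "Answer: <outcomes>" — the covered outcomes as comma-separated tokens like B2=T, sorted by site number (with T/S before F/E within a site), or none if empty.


Event log for input #4 (d=9, r=7):
  B1->F, B3->F, B5->T, B9->E, B8->F, B10->T, B10->T, B10->T, B10->T, B10->T
  B10->T, B10->T, B10->T, B10->T, B10->F
as a set, this run covers: B1=F, B3=F, B5=T, B8=F, B9=E, B10=T, B10=F
Answer: B1=F, B3=F, B5=T, B8=F, B9=E, B10=T, B10=F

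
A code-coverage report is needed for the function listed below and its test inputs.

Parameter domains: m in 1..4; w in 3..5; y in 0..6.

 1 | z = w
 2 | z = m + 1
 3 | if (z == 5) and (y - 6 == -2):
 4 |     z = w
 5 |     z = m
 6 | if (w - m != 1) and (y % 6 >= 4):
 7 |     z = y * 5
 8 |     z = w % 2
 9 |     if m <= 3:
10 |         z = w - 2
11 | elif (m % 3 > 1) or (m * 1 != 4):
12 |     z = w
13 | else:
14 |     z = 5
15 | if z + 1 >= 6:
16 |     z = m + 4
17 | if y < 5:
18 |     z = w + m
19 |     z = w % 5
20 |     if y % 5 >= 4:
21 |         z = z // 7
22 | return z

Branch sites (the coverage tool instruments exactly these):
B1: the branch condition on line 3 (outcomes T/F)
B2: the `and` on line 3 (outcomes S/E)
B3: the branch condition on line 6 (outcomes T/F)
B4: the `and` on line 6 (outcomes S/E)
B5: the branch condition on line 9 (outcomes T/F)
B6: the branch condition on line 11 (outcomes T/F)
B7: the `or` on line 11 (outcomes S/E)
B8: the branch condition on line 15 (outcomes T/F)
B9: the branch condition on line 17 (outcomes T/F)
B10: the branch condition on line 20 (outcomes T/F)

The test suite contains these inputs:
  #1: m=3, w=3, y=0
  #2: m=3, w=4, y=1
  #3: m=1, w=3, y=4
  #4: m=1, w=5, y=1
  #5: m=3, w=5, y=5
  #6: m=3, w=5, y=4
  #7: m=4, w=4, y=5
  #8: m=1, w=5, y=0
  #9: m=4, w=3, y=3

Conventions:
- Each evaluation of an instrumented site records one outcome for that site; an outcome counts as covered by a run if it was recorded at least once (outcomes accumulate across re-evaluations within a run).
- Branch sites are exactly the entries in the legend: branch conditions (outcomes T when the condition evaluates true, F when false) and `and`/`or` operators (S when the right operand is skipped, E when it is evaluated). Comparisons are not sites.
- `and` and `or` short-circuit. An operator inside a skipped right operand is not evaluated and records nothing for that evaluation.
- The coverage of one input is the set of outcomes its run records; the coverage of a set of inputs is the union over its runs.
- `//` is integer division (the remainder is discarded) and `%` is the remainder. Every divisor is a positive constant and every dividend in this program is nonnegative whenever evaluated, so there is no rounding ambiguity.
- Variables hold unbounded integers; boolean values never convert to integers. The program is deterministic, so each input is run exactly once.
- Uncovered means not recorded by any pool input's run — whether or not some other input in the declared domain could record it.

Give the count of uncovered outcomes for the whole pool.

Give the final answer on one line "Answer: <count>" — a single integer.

input #1 (m=3, w=3, y=0): events B2->S, B1->F, B4->E, B3->F, B7->E, B6->T, B8->F, B9->T, B10->F; covers B1=F, B2=S, B3=F, B4=E, B6=T, B7=E, B8=F, B9=T, B10=F
input #2 (m=3, w=4, y=1): events B2->S, B1->F, B4->S, B3->F, B7->E, B6->T, B8->F, B9->T, B10->F; covers B1=F, B2=S, B3=F, B4=S, B6=T, B7=E, B8=F, B9=T, B10=F
input #3 (m=1, w=3, y=4): events B2->S, B1->F, B4->E, B3->T, B5->T, B8->F, B9->T, B10->T; covers B1=F, B2=S, B3=T, B4=E, B5=T, B8=F, B9=T, B10=T
input #4 (m=1, w=5, y=1): events B2->S, B1->F, B4->E, B3->F, B7->E, B6->T, B8->T, B9->T, B10->F; covers B1=F, B2=S, B3=F, B4=E, B6=T, B7=E, B8=T, B9=T, B10=F
input #5 (m=3, w=5, y=5): events B2->S, B1->F, B4->E, B3->T, B5->T, B8->F, B9->F; covers B1=F, B2=S, B3=T, B4=E, B5=T, B8=F, B9=F
input #6 (m=3, w=5, y=4): events B2->S, B1->F, B4->E, B3->T, B5->T, B8->F, B9->T, B10->T; covers B1=F, B2=S, B3=T, B4=E, B5=T, B8=F, B9=T, B10=T
input #7 (m=4, w=4, y=5): events B2->E, B1->F, B4->E, B3->T, B5->F, B8->F, B9->F; covers B1=F, B2=E, B3=T, B4=E, B5=F, B8=F, B9=F
input #8 (m=1, w=5, y=0): events B2->S, B1->F, B4->E, B3->F, B7->E, B6->T, B8->T, B9->T, B10->F; covers B1=F, B2=S, B3=F, B4=E, B6=T, B7=E, B8=T, B9=T, B10=F
input #9 (m=4, w=3, y=3): events B2->E, B1->F, B4->E, B3->F, B7->E, B6->F, B8->T, B9->T, B10->F; covers B1=F, B2=E, B3=F, B4=E, B6=F, B7=E, B8=T, B9=T, B10=F
union over the pool: B1=F, B2=S, B2=E, B3=T, B3=F, B4=S, B4=E, B5=T, B5=F, B6=T, B6=F, B7=E, B8=T, B8=F, B9=T, B9=F, B10=T, B10=F
uncovered (2 of 20): B1=T, B7=S

Answer: 2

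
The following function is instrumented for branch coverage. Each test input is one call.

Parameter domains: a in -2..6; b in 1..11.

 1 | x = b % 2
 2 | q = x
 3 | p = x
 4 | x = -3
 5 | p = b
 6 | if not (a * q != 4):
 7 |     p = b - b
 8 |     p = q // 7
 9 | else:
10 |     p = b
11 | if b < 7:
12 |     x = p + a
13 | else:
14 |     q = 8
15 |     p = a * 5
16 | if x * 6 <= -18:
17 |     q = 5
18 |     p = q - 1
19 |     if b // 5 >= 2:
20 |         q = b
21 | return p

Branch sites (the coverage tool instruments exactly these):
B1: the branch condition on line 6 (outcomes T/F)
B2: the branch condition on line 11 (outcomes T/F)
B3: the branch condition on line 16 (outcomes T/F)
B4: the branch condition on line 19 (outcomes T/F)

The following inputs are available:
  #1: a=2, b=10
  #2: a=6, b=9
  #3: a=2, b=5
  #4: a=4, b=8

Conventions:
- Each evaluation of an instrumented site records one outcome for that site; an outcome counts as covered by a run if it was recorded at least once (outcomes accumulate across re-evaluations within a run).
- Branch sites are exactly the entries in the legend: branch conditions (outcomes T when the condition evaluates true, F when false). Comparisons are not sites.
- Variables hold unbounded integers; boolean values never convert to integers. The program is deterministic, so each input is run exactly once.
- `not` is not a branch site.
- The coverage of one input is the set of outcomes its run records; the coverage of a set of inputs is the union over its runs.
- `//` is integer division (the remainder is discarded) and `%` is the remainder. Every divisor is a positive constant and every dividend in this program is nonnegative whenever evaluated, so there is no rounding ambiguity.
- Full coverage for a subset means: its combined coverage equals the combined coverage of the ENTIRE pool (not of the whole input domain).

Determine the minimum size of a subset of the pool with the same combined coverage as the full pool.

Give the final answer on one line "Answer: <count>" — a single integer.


#1 (a=2, b=10) -> B1->F, B2->F, B3->T, B4->T; covered: B1=F, B2=F, B3=T, B4=T
#2 (a=6, b=9) -> B1->F, B2->F, B3->T, B4->F; covered: B1=F, B2=F, B3=T, B4=F
#3 (a=2, b=5) -> B1->F, B2->T, B3->F; covered: B1=F, B2=T, B3=F
#4 (a=4, b=8) -> B1->F, B2->F, B3->T, B4->F; covered: B1=F, B2=F, B3=T, B4=F
union over all inputs: B1=F, B2=T, B2=F, B3=T, B3=F, B4=T, B4=F (7 outcomes)
every size-1 subset falls short of the 7 outcomes (best: 4/7)
every size-2 subset falls short of the 7 outcomes (best: 6/7)
at size 3, {1, 2, 3} reaches all 7 outcomes; every lexicographically earlier size-3 subset fails
Answer: 3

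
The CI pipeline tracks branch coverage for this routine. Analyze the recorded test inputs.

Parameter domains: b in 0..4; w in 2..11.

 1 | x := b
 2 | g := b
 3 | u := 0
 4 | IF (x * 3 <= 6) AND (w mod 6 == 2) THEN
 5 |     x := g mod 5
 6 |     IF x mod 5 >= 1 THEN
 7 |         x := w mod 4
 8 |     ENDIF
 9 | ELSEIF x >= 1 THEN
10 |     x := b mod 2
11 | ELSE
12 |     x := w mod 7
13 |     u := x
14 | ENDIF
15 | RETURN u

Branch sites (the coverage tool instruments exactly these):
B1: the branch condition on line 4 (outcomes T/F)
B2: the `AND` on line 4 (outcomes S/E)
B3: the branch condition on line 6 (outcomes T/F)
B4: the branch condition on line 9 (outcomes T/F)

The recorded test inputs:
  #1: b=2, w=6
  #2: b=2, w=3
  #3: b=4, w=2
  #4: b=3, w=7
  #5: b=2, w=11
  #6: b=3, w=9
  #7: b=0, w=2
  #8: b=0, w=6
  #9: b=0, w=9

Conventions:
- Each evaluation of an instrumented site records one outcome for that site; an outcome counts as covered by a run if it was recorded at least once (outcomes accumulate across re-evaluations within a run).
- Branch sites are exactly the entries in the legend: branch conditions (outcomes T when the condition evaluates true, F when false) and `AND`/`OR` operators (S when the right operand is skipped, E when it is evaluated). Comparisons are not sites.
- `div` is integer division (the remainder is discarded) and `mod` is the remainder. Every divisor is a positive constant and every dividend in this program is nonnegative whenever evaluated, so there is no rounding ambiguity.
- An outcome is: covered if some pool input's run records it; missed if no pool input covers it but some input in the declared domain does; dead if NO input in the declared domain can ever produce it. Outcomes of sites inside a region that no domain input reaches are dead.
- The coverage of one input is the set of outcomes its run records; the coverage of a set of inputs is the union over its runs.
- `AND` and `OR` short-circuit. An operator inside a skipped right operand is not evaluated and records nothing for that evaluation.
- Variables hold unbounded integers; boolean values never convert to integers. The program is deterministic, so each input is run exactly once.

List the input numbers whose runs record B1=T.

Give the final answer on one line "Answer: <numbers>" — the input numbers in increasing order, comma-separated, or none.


input #1 (b=2, w=6): does not produce B1=T
input #2 (b=2, w=3): does not produce B1=T
input #3 (b=4, w=2): does not produce B1=T
input #4 (b=3, w=7): does not produce B1=T
input #5 (b=2, w=11): does not produce B1=T
input #6 (b=3, w=9): does not produce B1=T
input #7 (b=0, w=2): produces B1=T
input #8 (b=0, w=6): does not produce B1=T
input #9 (b=0, w=9): does not produce B1=T
Answer: 7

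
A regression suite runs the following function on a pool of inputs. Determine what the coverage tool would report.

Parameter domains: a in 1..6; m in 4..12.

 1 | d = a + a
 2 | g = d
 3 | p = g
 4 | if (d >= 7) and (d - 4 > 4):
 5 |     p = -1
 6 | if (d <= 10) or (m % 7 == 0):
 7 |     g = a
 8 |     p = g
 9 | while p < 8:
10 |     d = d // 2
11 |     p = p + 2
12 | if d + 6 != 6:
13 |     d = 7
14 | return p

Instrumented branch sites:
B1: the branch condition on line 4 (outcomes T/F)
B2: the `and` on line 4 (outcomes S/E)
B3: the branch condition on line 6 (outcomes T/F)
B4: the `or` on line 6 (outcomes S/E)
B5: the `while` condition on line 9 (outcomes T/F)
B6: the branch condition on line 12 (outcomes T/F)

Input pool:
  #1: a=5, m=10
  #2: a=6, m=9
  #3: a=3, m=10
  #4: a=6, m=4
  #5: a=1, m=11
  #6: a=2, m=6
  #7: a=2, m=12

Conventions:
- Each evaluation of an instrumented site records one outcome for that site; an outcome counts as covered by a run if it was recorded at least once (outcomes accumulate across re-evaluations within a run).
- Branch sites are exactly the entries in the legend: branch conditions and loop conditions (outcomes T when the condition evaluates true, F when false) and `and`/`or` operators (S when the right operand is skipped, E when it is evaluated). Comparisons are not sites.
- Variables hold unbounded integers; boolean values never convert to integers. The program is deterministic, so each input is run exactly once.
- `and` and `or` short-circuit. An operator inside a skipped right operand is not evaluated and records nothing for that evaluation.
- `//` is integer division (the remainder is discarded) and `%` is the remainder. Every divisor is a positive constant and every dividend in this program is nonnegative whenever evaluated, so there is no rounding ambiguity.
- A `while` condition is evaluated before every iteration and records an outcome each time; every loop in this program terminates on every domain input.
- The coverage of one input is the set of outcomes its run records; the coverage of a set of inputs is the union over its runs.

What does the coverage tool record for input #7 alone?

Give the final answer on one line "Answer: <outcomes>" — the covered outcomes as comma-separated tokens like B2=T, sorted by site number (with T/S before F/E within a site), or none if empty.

Running input #7 (a=2, m=12), event by event:
  B2->S, B1->F, B4->S, B3->T, B5->T, B5->T, B5->T, B5->F, B6->F
collecting distinct outcomes: B1=F, B2=S, B3=T, B4=S, B5=T, B5=F, B6=F

Answer: B1=F, B2=S, B3=T, B4=S, B5=T, B5=F, B6=F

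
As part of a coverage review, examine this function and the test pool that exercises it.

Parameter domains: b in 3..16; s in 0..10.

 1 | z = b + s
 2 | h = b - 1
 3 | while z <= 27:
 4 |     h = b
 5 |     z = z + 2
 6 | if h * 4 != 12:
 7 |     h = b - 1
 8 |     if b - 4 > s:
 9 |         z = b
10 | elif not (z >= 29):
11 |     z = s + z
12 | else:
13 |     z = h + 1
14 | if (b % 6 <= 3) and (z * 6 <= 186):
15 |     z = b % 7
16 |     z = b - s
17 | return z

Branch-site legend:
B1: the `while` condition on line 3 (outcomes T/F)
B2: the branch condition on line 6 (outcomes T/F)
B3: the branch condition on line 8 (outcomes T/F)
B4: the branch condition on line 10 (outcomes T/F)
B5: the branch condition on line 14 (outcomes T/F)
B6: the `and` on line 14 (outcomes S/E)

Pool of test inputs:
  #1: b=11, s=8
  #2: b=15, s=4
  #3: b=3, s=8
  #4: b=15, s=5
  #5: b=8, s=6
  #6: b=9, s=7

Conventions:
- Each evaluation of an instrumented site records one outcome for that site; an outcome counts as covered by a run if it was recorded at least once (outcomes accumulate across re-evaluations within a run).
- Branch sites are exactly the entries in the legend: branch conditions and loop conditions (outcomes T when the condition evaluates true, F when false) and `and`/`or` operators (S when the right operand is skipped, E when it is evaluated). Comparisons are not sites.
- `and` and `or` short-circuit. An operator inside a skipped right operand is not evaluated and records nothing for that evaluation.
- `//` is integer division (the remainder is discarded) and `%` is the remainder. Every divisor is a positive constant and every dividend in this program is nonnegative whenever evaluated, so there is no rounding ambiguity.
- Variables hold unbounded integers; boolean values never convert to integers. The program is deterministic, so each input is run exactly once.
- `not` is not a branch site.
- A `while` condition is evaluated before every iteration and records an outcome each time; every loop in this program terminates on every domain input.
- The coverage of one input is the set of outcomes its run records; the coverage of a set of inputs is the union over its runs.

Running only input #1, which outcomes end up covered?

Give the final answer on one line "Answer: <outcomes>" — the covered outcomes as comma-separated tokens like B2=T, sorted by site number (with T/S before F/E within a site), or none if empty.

Event log for input #1 (b=11, s=8):
  B1->T, B1->T, B1->T, B1->T, B1->T, B1->F, B2->T, B3->F, B6->S, B5->F
deduplicating events, the covered set is: B1=T, B1=F, B2=T, B3=F, B5=F, B6=S

Answer: B1=T, B1=F, B2=T, B3=F, B5=F, B6=S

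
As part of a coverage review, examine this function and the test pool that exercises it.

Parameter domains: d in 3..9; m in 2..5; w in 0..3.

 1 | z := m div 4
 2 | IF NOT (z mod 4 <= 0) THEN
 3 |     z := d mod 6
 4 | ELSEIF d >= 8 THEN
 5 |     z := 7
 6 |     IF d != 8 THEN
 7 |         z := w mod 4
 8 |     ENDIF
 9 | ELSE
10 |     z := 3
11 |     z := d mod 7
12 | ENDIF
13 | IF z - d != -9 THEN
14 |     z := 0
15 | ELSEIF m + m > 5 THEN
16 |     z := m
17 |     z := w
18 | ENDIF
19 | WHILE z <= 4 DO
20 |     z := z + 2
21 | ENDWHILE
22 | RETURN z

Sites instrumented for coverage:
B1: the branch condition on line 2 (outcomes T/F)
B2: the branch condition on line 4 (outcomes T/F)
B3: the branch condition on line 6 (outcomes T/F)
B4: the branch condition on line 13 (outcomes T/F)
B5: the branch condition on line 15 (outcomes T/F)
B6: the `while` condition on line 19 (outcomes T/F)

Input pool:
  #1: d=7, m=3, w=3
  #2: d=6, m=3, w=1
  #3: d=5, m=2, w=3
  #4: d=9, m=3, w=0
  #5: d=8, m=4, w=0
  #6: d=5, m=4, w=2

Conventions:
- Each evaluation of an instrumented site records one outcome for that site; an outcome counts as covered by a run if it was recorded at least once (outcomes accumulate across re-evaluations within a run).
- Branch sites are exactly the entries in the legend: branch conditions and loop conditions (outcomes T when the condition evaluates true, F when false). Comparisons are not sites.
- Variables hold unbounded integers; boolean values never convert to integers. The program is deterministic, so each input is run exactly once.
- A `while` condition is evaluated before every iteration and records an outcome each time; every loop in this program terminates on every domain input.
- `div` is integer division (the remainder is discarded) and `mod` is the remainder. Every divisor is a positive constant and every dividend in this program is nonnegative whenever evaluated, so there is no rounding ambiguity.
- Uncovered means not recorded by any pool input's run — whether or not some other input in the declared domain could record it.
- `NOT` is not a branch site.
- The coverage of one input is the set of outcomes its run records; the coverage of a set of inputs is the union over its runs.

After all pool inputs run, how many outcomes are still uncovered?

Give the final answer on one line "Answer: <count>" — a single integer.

input #1 (d=7, m=3, w=3): events B1->F, B2->F, B4->T, B6->T, B6->T, B6->T, B6->F; covers B1=F, B2=F, B4=T, B6=T, B6=F
input #2 (d=6, m=3, w=1): events B1->F, B2->F, B4->T, B6->T, B6->T, B6->T, B6->F; covers B1=F, B2=F, B4=T, B6=T, B6=F
input #3 (d=5, m=2, w=3): events B1->F, B2->F, B4->T, B6->T, B6->T, B6->T, B6->F; covers B1=F, B2=F, B4=T, B6=T, B6=F
input #4 (d=9, m=3, w=0): events B1->F, B2->T, B3->T, B4->F, B5->T, B6->T, B6->T, B6->T, B6->F; covers B1=F, B2=T, B3=T, B4=F, B5=T, B6=T, B6=F
input #5 (d=8, m=4, w=0): events B1->T, B4->T, B6->T, B6->T, B6->T, B6->F; covers B1=T, B4=T, B6=T, B6=F
input #6 (d=5, m=4, w=2): events B1->T, B4->T, B6->T, B6->T, B6->T, B6->F; covers B1=T, B4=T, B6=T, B6=F
union over the pool: B1=T, B1=F, B2=T, B2=F, B3=T, B4=T, B4=F, B5=T, B6=T, B6=F
uncovered (2 of 12): B3=F, B5=F

Answer: 2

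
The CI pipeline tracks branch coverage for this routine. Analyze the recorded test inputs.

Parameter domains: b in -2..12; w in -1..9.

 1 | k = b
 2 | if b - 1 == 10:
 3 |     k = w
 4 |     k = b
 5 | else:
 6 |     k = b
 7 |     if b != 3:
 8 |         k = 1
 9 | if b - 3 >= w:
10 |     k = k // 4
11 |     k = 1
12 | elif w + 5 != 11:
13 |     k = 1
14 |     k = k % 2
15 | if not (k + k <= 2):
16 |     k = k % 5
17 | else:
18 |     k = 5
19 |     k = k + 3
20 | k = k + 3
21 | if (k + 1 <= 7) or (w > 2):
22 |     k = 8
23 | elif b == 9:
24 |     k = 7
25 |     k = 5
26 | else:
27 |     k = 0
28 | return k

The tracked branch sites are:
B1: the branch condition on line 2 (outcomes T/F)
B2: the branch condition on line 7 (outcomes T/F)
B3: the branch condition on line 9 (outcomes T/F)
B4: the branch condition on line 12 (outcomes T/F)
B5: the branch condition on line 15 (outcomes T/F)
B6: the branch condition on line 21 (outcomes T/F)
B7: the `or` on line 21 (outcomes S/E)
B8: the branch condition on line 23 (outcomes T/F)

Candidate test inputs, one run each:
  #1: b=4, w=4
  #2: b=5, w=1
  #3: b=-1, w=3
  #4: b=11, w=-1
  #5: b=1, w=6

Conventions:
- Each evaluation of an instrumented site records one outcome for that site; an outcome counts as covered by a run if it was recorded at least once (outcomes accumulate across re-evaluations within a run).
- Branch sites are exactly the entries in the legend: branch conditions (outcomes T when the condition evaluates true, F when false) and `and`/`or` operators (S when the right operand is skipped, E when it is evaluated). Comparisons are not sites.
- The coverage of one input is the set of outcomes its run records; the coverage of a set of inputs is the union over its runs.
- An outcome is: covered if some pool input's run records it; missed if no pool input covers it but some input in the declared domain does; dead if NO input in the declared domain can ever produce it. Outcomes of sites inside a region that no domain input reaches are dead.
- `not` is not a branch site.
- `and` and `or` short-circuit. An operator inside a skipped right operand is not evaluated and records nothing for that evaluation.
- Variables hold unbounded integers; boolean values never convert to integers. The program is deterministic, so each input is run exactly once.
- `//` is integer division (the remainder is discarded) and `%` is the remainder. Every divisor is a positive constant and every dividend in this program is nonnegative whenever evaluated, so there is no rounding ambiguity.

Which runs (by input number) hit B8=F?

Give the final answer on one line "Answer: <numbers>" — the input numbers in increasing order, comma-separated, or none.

input #1 (b=4, w=4): does not record B8=F
input #2 (b=5, w=1): records B8=F
input #3 (b=-1, w=3): does not record B8=F
input #4 (b=11, w=-1): records B8=F
input #5 (b=1, w=6): does not record B8=F

Answer: 2, 4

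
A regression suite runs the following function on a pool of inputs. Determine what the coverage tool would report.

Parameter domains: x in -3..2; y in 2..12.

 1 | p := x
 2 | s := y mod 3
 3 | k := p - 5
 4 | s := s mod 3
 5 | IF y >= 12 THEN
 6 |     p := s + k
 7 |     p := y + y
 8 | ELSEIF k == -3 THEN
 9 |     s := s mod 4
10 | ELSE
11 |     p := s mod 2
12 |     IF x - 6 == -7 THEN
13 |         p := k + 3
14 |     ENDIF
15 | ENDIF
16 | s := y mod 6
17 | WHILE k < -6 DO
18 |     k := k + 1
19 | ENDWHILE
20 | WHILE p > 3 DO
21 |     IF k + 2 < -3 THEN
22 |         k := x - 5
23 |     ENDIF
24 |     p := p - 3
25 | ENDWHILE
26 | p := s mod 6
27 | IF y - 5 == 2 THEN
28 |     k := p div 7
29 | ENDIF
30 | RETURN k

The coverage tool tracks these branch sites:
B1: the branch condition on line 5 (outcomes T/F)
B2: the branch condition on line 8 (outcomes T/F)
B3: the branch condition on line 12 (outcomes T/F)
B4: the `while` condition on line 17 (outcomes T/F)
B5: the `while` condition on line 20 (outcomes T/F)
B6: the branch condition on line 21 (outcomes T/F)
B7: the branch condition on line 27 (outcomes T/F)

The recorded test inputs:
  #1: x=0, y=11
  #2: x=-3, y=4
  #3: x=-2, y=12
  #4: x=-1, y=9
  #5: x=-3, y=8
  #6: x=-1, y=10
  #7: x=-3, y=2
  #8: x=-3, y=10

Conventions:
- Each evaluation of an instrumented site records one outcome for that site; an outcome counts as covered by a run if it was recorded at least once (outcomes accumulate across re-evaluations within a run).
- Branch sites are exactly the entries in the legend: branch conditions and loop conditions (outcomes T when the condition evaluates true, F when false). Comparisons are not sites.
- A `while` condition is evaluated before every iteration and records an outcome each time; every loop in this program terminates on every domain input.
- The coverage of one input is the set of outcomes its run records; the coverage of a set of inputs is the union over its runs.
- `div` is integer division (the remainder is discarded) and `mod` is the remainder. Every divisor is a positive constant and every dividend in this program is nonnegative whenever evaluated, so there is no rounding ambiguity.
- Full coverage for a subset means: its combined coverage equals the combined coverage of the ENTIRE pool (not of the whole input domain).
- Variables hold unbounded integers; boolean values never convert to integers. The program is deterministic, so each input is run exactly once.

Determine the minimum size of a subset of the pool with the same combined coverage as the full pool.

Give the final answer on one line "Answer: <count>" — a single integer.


test 1 (x=0, y=11) hits B1=F, B2=F, B3=F, B4=F, B5=F, B7=F
test 2 (x=-3, y=4) hits B1=F, B2=F, B3=F, B4=T, B4=F, B5=F, B7=F
test 3 (x=-2, y=12) hits B1=T, B4=T, B4=F, B5=T, B5=F, B6=T, B7=F
test 4 (x=-1, y=9) hits B1=F, B2=F, B3=T, B4=F, B5=F, B7=F
test 5 (x=-3, y=8) hits B1=F, B2=F, B3=F, B4=T, B4=F, B5=F, B7=F
test 6 (x=-1, y=10) hits B1=F, B2=F, B3=T, B4=F, B5=F, B7=F
test 7 (x=-3, y=2) hits B1=F, B2=F, B3=F, B4=T, B4=F, B5=F, B7=F
test 8 (x=-3, y=10) hits B1=F, B2=F, B3=F, B4=T, B4=F, B5=F, B7=F
union over all inputs: B1=T, B1=F, B2=F, B3=T, B3=F, B4=T, B4=F, B5=T, B5=F, B6=T, B7=F (11 outcomes)
no size-1 subset reaches all 11 outcomes (best union: 7/11)
no size-2 subset reaches all 11 outcomes (best union: 10/11)
the canonical winner is {1, 3, 4}: size 3, full 11-outcome coverage, earliest index list among size-3 covers
Answer: 3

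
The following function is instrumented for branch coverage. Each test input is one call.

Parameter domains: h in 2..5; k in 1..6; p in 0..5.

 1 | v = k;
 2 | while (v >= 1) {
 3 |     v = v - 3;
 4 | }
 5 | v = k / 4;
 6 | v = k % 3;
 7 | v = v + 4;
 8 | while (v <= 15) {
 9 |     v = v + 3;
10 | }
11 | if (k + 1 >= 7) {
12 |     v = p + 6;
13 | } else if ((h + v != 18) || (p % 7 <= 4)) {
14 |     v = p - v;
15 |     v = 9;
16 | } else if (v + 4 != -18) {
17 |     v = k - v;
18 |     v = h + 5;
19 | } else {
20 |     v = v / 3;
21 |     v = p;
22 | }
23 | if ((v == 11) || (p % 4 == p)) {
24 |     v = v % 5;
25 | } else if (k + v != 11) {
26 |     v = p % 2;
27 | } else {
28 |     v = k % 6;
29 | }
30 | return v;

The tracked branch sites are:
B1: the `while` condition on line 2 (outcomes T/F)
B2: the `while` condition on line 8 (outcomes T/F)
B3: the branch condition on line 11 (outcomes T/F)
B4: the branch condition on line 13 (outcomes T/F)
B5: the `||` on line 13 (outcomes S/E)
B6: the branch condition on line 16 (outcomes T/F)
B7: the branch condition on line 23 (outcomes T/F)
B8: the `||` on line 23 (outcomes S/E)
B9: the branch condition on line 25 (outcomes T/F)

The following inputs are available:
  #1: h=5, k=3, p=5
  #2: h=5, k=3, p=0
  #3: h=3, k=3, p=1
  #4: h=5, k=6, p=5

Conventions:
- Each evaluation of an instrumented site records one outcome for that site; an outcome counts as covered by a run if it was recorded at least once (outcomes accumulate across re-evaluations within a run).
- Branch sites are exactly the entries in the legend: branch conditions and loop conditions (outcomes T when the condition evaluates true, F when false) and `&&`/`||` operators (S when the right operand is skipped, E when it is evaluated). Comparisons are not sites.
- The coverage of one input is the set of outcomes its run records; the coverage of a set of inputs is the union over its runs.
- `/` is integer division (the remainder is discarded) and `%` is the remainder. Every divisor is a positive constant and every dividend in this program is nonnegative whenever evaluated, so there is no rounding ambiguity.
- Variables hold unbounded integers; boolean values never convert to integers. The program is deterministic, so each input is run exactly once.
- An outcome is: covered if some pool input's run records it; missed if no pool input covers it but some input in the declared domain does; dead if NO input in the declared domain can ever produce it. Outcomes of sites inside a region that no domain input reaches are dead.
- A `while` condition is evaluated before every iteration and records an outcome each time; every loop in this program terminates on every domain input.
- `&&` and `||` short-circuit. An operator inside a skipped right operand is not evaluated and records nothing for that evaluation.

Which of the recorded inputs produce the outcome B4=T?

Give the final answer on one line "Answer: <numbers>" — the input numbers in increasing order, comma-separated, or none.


input #1 (h=5, k=3, p=5): records B4=T
input #2 (h=5, k=3, p=0): records B4=T
input #3 (h=3, k=3, p=1): records B4=T
input #4 (h=5, k=6, p=5): does not record B4=T
Answer: 1, 2, 3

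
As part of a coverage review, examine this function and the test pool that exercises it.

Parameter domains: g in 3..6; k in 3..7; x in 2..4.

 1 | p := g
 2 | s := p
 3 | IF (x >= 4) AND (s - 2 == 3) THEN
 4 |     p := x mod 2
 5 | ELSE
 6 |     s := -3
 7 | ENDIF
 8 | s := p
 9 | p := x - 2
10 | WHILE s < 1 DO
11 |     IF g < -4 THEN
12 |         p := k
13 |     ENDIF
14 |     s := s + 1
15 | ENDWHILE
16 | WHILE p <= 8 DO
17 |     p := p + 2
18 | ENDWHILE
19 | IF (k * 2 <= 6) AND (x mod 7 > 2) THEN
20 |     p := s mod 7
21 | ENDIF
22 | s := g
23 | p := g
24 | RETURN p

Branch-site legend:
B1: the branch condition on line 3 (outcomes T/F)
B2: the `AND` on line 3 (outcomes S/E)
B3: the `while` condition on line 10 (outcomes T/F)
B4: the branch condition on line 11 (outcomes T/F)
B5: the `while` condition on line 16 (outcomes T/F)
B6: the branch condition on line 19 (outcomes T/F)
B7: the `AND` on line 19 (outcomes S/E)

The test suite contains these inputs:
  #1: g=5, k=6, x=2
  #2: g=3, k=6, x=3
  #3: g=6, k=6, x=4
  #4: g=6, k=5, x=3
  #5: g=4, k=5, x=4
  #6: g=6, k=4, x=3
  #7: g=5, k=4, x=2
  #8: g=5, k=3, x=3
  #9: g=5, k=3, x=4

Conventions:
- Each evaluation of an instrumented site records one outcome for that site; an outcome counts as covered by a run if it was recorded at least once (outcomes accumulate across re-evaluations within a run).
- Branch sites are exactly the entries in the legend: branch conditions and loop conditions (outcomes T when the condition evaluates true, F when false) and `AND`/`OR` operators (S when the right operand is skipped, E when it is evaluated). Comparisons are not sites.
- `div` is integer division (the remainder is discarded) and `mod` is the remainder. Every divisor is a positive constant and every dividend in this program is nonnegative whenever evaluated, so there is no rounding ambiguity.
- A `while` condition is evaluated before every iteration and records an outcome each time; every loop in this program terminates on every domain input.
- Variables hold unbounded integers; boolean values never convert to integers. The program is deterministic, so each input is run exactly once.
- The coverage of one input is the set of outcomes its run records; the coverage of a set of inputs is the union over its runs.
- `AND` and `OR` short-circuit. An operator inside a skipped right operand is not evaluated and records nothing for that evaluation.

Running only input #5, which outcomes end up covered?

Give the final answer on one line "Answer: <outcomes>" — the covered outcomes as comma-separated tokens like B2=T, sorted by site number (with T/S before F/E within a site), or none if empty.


Event log for input #5 (g=4, k=5, x=4):
  B2->E, B1->F, B3->F, B5->T, B5->T, B5->T, B5->T, B5->F, B7->S, B6->F
distinct outcomes covered: B1=F, B2=E, B3=F, B5=T, B5=F, B6=F, B7=S
Answer: B1=F, B2=E, B3=F, B5=T, B5=F, B6=F, B7=S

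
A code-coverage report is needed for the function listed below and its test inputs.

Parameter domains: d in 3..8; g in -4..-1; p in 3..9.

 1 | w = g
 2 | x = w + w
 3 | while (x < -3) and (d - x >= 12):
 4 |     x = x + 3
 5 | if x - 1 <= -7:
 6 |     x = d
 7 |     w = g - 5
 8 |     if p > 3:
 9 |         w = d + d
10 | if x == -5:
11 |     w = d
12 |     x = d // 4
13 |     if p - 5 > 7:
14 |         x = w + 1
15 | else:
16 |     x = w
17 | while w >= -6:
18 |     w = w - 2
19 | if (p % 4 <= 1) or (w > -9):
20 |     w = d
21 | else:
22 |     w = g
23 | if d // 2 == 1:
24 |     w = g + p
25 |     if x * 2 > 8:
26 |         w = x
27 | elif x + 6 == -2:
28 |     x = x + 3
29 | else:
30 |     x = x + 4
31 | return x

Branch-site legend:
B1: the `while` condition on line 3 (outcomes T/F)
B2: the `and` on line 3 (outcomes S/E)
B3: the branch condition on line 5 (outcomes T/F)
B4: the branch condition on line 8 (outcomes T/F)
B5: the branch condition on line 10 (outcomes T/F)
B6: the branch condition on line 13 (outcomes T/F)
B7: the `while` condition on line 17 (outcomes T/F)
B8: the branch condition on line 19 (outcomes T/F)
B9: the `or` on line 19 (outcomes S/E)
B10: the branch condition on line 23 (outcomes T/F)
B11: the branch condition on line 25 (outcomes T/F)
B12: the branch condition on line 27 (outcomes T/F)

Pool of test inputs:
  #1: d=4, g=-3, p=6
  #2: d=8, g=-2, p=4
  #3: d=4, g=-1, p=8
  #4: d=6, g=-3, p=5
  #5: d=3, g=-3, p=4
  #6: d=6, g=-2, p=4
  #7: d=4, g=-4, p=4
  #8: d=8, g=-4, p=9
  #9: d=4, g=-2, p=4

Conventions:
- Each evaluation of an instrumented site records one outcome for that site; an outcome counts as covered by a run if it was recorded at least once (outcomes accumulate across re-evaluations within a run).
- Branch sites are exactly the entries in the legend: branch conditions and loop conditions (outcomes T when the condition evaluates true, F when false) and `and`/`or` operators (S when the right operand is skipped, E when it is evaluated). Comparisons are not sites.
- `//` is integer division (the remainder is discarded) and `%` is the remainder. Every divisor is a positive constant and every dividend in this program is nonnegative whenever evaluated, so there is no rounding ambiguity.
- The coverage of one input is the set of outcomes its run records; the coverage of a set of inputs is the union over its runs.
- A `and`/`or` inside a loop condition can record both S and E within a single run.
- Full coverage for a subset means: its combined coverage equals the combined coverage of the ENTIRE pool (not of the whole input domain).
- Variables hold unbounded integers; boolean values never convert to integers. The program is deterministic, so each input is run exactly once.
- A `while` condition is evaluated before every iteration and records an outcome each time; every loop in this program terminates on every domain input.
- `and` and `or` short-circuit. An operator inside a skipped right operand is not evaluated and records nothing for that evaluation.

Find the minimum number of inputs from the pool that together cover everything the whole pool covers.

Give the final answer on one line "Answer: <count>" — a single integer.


run #1 (d=4, g=-3, p=6) runs B2->E, B1->F, B3->T, B4->T, B5->F, B7->T, B7->T, B7->T, B7->T, B7->T, B7->T, B7->T, B7->T, B7->F, ...; records B1=F, B2=E, B3=T, B4=T, B5=F, B7=T, B7=F, B8=T, B9=E, B10=F, B12=F
run #2 (d=8, g=-2, p=4) runs B2->E, B1->T, B2->S, B1->F, B3->F, B5->F, B7->T, B7->T, B7->T, B7->F, B9->S, B8->T, B10->F, B12->F; records B1=T, B1=F, B2=S, B2=E, B3=F, B5=F, B7=T, B7=F, B8=T, B9=S, B10=F, B12=F
run #3 (d=4, g=-1, p=8) runs B2->S, B1->F, B3->F, B5->F, B7->T, B7->T, B7->T, B7->F, B9->S, B8->T, B10->F, B12->F; records B1=F, B2=S, B3=F, B5=F, B7=T, B7=F, B8=T, B9=S, B10=F, B12=F
run #4 (d=6, g=-3, p=5) runs B2->E, B1->T, B2->S, B1->F, B3->F, B5->F, B7->T, B7->T, B7->F, B9->S, B8->T, B10->F, B12->F; records B1=T, B1=F, B2=S, B2=E, B3=F, B5=F, B7=T, B7=F, B8=T, B9=S, B10=F, B12=F
run #5 (d=3, g=-3, p=4) runs B2->E, B1->F, B3->T, B4->T, B5->F, B7->T, B7->T, B7->T, B7->T, B7->T, B7->T, B7->T, B7->F, B9->S, ...; records B1=F, B2=E, B3=T, B4=T, B5=F, B7=T, B7=F, B8=T, B9=S, B10=T, B11=T
run #6 (d=6, g=-2, p=4) runs B2->E, B1->F, B3->F, B5->F, B7->T, B7->T, B7->T, B7->F, B9->S, B8->T, B10->F, B12->F; records B1=F, B2=E, B3=F, B5=F, B7=T, B7=F, B8=T, B9=S, B10=F, B12=F
run #7 (d=4, g=-4, p=4) runs B2->E, B1->T, B2->E, B1->F, B3->F, B5->T, B6->F, B7->T, B7->T, B7->T, B7->T, B7->T, B7->T, B7->F, ...; records B1=T, B1=F, B2=E, B3=F, B5=T, B6=F, B7=T, B7=F, B8=T, B9=S, B10=F, B12=F
run #8 (d=8, g=-4, p=9) runs B2->E, B1->T, B2->E, B1->T, B2->S, B1->F, B3->F, B5->F, B7->T, B7->T, B7->F, B9->S, B8->T, B10->F, ...; records B1=T, B1=F, B2=S, B2=E, B3=F, B5=F, B7=T, B7=F, B8=T, B9=S, B10=F, B12=F
run #9 (d=4, g=-2, p=4) runs B2->E, B1->F, B3->F, B5->F, B7->T, B7->T, B7->T, B7->F, B9->S, B8->T, B10->F, B12->F; records B1=F, B2=E, B3=F, B5=F, B7=T, B7=F, B8=T, B9=S, B10=F, B12=F
union over all inputs: B1=T, B1=F, B2=S, B2=E, B3=T, B3=F, B4=T, B5=T, B5=F, B6=F, B7=T, B7=F, B8=T, B9=S, B9=E, B10=T, B10=F, B11=T, B12=F (19 outcomes)
checked all size-1 subsets: none covers 19 outcomes (max 12/19)
checked all size-2 subsets: none covers 19 outcomes (max 17/19)
checked all size-3 subsets: none covers 19 outcomes (max 18/19)
the canonical winner is {1, 2, 5, 7}: size 4, full 19-outcome coverage, earliest index list among size-4 covers
Answer: 4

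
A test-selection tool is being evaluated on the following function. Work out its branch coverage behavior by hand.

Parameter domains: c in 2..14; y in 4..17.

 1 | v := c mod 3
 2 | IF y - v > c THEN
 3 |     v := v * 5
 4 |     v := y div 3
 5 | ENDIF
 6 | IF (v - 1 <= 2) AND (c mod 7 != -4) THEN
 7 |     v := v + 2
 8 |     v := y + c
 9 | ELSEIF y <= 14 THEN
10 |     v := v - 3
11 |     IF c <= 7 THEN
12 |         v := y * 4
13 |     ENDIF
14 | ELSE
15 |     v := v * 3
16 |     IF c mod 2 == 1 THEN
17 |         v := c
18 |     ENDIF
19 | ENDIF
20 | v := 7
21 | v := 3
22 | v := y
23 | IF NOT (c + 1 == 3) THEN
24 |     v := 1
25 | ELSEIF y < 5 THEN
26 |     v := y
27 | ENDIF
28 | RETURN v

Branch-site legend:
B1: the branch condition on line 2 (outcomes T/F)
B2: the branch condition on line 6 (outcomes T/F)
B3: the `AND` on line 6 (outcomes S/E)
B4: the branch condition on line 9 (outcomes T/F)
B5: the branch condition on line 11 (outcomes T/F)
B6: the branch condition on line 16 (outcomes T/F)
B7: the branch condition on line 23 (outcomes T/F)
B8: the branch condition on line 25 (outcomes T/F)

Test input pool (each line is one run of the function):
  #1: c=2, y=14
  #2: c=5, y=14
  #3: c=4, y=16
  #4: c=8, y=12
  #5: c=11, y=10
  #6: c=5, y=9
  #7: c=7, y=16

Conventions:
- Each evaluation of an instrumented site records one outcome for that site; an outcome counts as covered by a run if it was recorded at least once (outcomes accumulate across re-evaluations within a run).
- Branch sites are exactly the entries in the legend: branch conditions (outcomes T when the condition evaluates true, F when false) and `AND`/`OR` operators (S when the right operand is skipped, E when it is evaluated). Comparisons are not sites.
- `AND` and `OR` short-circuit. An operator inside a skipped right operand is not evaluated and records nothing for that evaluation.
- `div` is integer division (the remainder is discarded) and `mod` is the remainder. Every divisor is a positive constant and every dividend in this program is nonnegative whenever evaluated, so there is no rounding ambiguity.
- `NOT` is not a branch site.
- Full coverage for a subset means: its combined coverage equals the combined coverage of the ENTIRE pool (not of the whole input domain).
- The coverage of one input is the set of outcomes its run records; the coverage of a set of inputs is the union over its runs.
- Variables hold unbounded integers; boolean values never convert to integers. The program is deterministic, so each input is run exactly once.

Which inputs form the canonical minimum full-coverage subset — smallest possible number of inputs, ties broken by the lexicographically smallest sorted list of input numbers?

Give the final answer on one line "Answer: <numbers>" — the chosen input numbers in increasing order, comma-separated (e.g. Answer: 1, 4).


input #1 (c=2, y=14): events B1->T, B3->S, B2->F, B4->T, B5->T, B7->F, B8->F; covers B1=T, B2=F, B3=S, B4=T, B5=T, B7=F, B8=F
input #2 (c=5, y=14): events B1->T, B3->S, B2->F, B4->T, B5->T, B7->T; covers B1=T, B2=F, B3=S, B4=T, B5=T, B7=T
input #3 (c=4, y=16): events B1->T, B3->S, B2->F, B4->F, B6->F, B7->T; covers B1=T, B2=F, B3=S, B4=F, B6=F, B7=T
input #4 (c=8, y=12): events B1->T, B3->S, B2->F, B4->T, B5->F, B7->T; covers B1=T, B2=F, B3=S, B4=T, B5=F, B7=T
input #5 (c=11, y=10): events B1->F, B3->E, B2->T, B7->T; covers B1=F, B2=T, B3=E, B7=T
input #6 (c=5, y=9): events B1->T, B3->E, B2->T, B7->T; covers B1=T, B2=T, B3=E, B7=T
input #7 (c=7, y=16): events B1->T, B3->S, B2->F, B4->F, B6->T, B7->T; covers B1=T, B2=F, B3=S, B4=F, B6=T, B7=T
union over all inputs: B1=T, B1=F, B2=T, B2=F, B3=S, B3=E, B4=T, B4=F, B5=T, B5=F, B6=T, B6=F, B7=T, B7=F, B8=F (15 outcomes)
every size-1 subset falls short of the 15 outcomes (best: 7/15)
every size-2 subset falls short of the 15 outcomes (best: 11/15)
every size-3 subset falls short of the 15 outcomes (best: 13/15)
every size-4 subset falls short of the 15 outcomes (best: 14/15)
inputs {1, 3, 4, 5, 7} (size 5) cover everything; no size-5 subset with a lexicographically smaller index list covers all 15
Answer: 1, 3, 4, 5, 7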